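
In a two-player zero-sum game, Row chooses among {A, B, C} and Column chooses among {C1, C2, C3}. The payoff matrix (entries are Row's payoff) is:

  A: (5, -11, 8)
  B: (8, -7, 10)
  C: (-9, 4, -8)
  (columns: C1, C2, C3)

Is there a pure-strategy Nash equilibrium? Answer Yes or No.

No

Row minima: A → -11, B → -7, C → -9; maximin = -7.
Column maxima: C1 → 8, C2 → 4, C3 → 10; minimax = 4.
-7 ≠ 4, so no pure-strategy equilibrium exists.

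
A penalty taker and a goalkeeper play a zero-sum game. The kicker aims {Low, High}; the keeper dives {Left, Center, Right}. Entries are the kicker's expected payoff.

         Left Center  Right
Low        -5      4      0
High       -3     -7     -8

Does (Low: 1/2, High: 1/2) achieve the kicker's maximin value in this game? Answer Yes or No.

Against Left this mix gives (1/2)·(-5) + (1/2)·(-3) = -4.
Against Center this mix gives (1/2)·4 + (1/2)·(-7) = -3/2.
Against Right this mix gives (1/2)·0 + (1/2)·(-8) = -4.
All of the keeper's active replies (Left, Right) yield -4, and no column does worse for the kicker. The mix makes the keeper indifferent and guarantees -4, so it is optimal.

Yes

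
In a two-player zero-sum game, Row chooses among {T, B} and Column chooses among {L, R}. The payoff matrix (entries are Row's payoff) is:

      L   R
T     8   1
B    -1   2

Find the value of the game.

17/10

Row minima: T → 1, B → -1; maximin = 1.
Column maxima: L → 8, R → 2; minimax = 2.
1 ≠ 2, so there is no saddle point; optimal play is mixed.
Let Row play T with probability p. Expected payoff against L: 8p + (-1)(1−p) = 9p − 1; against R: 1p + 2(1−p) = −p + 2.
Setting these equal: 9p − 1 = −p + 2 ⇒ 10p = 3 ⇒ p = 3/10, and the value is (9)·(3/10) − 1 = 17/10.
For Column: with q = P(L), equating T's and B's payoffs gives 7q + 1 = −3q + 2 ⇒ q = 1/10.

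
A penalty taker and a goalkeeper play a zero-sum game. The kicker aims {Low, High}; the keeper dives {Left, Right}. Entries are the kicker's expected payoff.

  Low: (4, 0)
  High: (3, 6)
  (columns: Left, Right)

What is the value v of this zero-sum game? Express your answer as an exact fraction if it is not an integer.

Row minima: Low → 0, High → 3; maximin = 3.
Column maxima: Left → 4, Right → 6; minimax = 4.
3 ≠ 4, so there is no saddle point; optimal play is mixed.
Let the kicker play Low with probability p. Expected payoff against Left: 4p + 3(1−p) = p + 3; against Right: 0p + 6(1−p) = −6p + 6.
Setting these equal: p + 3 = −6p + 6 ⇒ 7p = 3 ⇒ p = 3/7, and the value is (1)·(3/7) + 3 = 24/7.
For the keeper: with q = P(Left), equating Low's and High's payoffs gives 4q = −3q + 6 ⇒ q = 6/7.

24/7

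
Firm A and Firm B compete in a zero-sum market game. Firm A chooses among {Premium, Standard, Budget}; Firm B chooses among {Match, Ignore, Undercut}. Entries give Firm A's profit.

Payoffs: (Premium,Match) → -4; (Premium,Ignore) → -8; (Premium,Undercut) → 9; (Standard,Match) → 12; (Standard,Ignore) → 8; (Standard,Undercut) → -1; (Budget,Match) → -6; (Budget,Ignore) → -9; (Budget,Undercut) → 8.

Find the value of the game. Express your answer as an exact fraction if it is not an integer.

Row minima: Premium → -8, Standard → -1, Budget → -9; maximin = -1.
Column maxima: Match → 12, Ignore → 8, Undercut → 9; minimax = 8.
-1 ≠ 8, so there is no saddle point; optimal play is mixed.
Budget is strictly dominated by Premium, so Firm A never plays it.
Match is strictly dominated by Ignore (it gives Firm A strictly more in every row), so Firm B never plays it.
On the remaining 2×2 (Premium, Standard vs Ignore, Undercut):
Let Firm A play Premium with probability p. Expected payoff against Ignore: (-8)p + 8(1−p) = −16p + 8; against Undercut: 9p + (-1)(1−p) = 10p − 1.
Setting these equal: −16p + 8 = 10p − 1 ⇒ −26p = -9 ⇒ p = 9/26, and the value is (-16)·(9/26) + 8 = 32/13.
For Firm B: with q = P(Ignore), equating Premium's and Standard's payoffs gives −17q + 9 = 9q − 1 ⇒ q = 5/13.

32/13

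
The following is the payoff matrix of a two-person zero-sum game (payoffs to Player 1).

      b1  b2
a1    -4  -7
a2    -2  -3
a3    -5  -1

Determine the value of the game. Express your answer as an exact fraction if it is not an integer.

-13/5

Row minima: a1 → -7, a2 → -3, a3 → -5; maximin = -3.
Column maxima: b1 → -2, b2 → -1; minimax = -2.
-3 ≠ -2, so there is no saddle point; optimal play is mixed.
a1 is strictly dominated by a2, so Player 1 never plays it.
On the remaining 2×2 (a2, a3 vs b1, b2):
Let Player 1 play a2 with probability p. Expected payoff against b1: (-2)p + (-5)(1−p) = 3p − 5; against b2: (-3)p + (-1)(1−p) = −2p − 1.
Setting these equal: 3p − 5 = −2p − 1 ⇒ 5p = 4 ⇒ p = 4/5, and the value is (3)·(4/5) − 5 = -13/5.
For Player 2: with q = P(b1), equating a2's and a3's payoffs gives q − 3 = −4q − 1 ⇒ q = 2/5.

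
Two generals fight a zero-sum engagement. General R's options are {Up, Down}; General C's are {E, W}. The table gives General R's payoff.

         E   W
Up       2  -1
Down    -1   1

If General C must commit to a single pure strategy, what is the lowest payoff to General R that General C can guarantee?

1

Column maxima: E → 2, W → 1.
The smallest of these is 1.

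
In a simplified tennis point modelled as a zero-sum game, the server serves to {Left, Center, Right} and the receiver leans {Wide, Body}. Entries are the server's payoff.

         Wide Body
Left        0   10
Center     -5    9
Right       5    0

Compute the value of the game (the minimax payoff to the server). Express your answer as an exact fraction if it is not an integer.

Row minima: Left → 0, Center → -5, Right → 0; maximin = 0.
Column maxima: Wide → 5, Body → 10; minimax = 5.
0 ≠ 5, so there is no saddle point; optimal play is mixed.
Center is strictly dominated by Left, so the server never plays it.
On the remaining 2×2 (Left, Right vs Wide, Body):
Let the server play Left with probability p. Expected payoff against Wide: 0p + 5(1−p) = −5p + 5; against Body: 10p + 0(1−p) = 10p.
Setting these equal: −5p + 5 = 10p ⇒ −15p = -5 ⇒ p = 1/3, and the value is (-5)·(1/3) + 5 = 10/3.
For the receiver: with q = P(Wide), equating Left's and Right's payoffs gives −10q + 10 = 5q ⇒ q = 2/3.

10/3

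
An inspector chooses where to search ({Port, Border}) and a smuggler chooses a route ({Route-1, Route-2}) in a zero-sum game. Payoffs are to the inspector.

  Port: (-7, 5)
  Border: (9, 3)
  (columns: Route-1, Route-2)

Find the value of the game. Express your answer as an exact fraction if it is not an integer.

Row minima: Port → -7, Border → 3; maximin = 3.
Column maxima: Route-1 → 9, Route-2 → 5; minimax = 5.
3 ≠ 5, so there is no saddle point; optimal play is mixed.
Let the inspector play Port with probability p. Expected payoff against Route-1: (-7)p + 9(1−p) = −16p + 9; against Route-2: 5p + 3(1−p) = 2p + 3.
Setting these equal: −16p + 9 = 2p + 3 ⇒ −18p = -6 ⇒ p = 1/3, and the value is (-16)·(1/3) + 9 = 11/3.
For the smuggler: with q = P(Route-1), equating Port's and Border's payoffs gives −12q + 5 = 6q + 3 ⇒ q = 1/9.

11/3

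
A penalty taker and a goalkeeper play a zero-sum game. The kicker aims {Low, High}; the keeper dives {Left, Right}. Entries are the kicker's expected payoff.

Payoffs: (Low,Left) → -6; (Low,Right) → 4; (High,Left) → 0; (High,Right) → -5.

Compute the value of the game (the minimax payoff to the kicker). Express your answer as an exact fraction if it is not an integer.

-2

Row minima: Low → -6, High → -5; maximin = -5.
Column maxima: Left → 0, Right → 4; minimax = 0.
-5 ≠ 0, so there is no saddle point; optimal play is mixed.
Let the kicker play Low with probability p. Expected payoff against Left: (-6)p + 0(1−p) = −6p; against Right: 4p + (-5)(1−p) = 9p − 5.
Setting these equal: −6p = 9p − 5 ⇒ −15p = -5 ⇒ p = 1/3, and the value is (-6)·(1/3) = -2.
For the keeper: with q = P(Left), equating Low's and High's payoffs gives −10q + 4 = 5q − 5 ⇒ q = 3/5.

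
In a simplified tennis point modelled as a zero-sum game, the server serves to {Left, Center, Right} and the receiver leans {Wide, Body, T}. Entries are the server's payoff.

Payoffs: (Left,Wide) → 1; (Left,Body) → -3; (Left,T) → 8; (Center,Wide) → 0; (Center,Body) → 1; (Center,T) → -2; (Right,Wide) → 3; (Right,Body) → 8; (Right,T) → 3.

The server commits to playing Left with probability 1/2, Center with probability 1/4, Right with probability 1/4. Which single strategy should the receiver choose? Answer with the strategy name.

Body

If the receiver plays Wide, the server's expected payoff is (1/2)·1 + (1/4)·0 + (1/4)·3 = 5/4.
If the receiver plays Body, the server's expected payoff is (1/2)·(-3) + (1/4)·1 + (1/4)·8 = 3/4.
If the receiver plays T, the server's expected payoff is (1/2)·8 + (1/4)·(-2) + (1/4)·3 = 17/4.
The receiver minimizes the server's payoff; the smallest is 3/4, so the best response is Body.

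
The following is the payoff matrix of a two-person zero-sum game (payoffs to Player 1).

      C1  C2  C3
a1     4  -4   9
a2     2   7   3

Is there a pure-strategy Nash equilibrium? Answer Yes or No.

No

Row minima: a1 → -4, a2 → 2; maximin = 2.
Column maxima: C1 → 4, C2 → 7, C3 → 9; minimax = 4.
2 ≠ 4, so no pure-strategy equilibrium exists.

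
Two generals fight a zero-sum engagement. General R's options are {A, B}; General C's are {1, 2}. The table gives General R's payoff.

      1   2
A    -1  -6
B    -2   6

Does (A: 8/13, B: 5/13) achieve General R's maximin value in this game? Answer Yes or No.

Yes

Against 1 this mix gives (8/13)·(-1) + (5/13)·(-2) = -18/13.
Against 2 this mix gives (8/13)·(-6) + (5/13)·6 = -18/13.
All of General C's active replies (1, 2) yield -18/13, and no column does worse for General R. The mix makes General C indifferent and guarantees -18/13, so it is optimal.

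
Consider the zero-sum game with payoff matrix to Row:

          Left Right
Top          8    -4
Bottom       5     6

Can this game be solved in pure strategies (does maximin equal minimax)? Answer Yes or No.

No

Row minima: Top → -4, Bottom → 5; maximin = 5.
Column maxima: Left → 8, Right → 6; minimax = 6.
5 ≠ 6, so no pure-strategy equilibrium exists.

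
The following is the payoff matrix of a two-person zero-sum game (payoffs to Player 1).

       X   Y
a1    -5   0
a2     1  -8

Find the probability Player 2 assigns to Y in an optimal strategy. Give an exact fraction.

3/7

Row minima: a1 → -5, a2 → -8; maximin = -5.
Column maxima: X → 1, Y → 0; minimax = 0.
-5 ≠ 0, so there is no saddle point; optimal play is mixed.
Let Player 1 play a1 with probability p. Expected payoff against X: (-5)p + 1(1−p) = −6p + 1; against Y: 0p + (-8)(1−p) = 8p − 8.
Setting these equal: −6p + 1 = 8p − 8 ⇒ −14p = -9 ⇒ p = 9/14, and the value is (-6)·(9/14) + 1 = -20/7.
For Player 2: with q = P(X), equating a1's and a2's payoffs gives −5q = 9q − 8 ⇒ q = 4/7.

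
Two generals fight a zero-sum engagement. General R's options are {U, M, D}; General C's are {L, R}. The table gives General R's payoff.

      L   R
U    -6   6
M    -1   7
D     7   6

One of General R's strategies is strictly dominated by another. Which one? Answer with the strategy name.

M gives a strictly higher payoff than U against every column: -1 > -6, 7 > 6.
So U is strictly dominated and General R never plays it.

U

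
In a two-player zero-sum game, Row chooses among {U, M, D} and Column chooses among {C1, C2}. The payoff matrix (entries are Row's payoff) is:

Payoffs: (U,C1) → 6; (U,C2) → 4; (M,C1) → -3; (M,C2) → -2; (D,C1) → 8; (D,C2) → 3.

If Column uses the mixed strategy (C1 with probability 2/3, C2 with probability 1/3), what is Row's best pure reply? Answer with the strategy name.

D

Expected payoff of U: (2/3)·6 + (1/3)·4 = 16/3.
Expected payoff of M: (2/3)·(-3) + (1/3)·(-2) = -8/3.
Expected payoff of D: (2/3)·8 + (1/3)·3 = 19/3.
The largest is 19/3, so Row's best response is D.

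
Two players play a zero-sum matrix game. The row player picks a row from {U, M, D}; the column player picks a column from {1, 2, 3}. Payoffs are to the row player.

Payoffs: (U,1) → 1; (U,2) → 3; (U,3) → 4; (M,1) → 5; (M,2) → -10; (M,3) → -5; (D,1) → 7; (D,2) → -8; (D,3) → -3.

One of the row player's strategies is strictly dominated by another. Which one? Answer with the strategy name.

D gives a strictly higher payoff than M against every column: 7 > 5, -8 > -10, -3 > -5.
So M is strictly dominated and the row player never plays it.

M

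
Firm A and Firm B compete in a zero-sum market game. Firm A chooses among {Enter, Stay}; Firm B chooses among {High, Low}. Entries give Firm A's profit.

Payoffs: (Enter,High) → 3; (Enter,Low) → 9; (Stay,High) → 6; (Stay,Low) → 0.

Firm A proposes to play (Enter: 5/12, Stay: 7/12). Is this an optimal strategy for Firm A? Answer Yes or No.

Against High this mix gives (5/12)·3 + (7/12)·6 = 19/4.
Against Low this mix gives (5/12)·9 + (7/12)·0 = 15/4.
Firm B will play Low, holding Firm A to 15/4. Shifting weight toward the row that does better against Low would raise this floor (the equalizing mix achieves 9/2 against both Low and High), so the proposed strategy is not optimal.

No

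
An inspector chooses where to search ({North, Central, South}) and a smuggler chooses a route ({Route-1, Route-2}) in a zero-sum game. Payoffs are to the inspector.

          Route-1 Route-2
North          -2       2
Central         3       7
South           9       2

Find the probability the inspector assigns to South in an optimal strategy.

4/11

Row minima: North → -2, Central → 3, South → 2; maximin = 3.
Column maxima: Route-1 → 9, Route-2 → 7; minimax = 7.
3 ≠ 7, so there is no saddle point; optimal play is mixed.
North is strictly dominated by Central, so the inspector never plays it.
On the remaining 2×2 (Central, South vs Route-1, Route-2):
Let the inspector play Central with probability p. Expected payoff against Route-1: 3p + 9(1−p) = −6p + 9; against Route-2: 7p + 2(1−p) = 5p + 2.
Setting these equal: −6p + 9 = 5p + 2 ⇒ −11p = -7 ⇒ p = 7/11, and the value is (-6)·(7/11) + 9 = 57/11.
For the smuggler: with q = P(Route-1), equating Central's and South's payoffs gives −4q + 7 = 7q + 2 ⇒ q = 5/11.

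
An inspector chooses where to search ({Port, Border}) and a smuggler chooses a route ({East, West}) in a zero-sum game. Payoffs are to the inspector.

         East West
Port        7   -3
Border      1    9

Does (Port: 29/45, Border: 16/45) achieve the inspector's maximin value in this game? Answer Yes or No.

Against East this mix gives (29/45)·7 + (16/45)·1 = 73/15.
Against West this mix gives (29/45)·(-3) + (16/45)·9 = 19/15.
The smuggler will play West, holding the inspector to 19/15. Shifting weight toward the row that does better against West would raise this floor (the equalizing mix achieves 11/3 against both West and East), so the proposed strategy is not optimal.

No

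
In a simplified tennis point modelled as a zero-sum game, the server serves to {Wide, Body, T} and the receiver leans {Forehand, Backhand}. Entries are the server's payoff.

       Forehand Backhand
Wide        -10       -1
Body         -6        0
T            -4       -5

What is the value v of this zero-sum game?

-30/7

Row minima: Wide → -10, Body → -6, T → -5; maximin = -5.
Column maxima: Forehand → -4, Backhand → 0; minimax = -4.
-5 ≠ -4, so there is no saddle point; optimal play is mixed.
Wide is strictly dominated by Body, so the server never plays it.
On the remaining 2×2 (Body, T vs Forehand, Backhand):
Let the server play Body with probability p. Expected payoff against Forehand: (-6)p + (-4)(1−p) = −2p − 4; against Backhand: 0p + (-5)(1−p) = 5p − 5.
Setting these equal: −2p − 4 = 5p − 5 ⇒ −7p = -1 ⇒ p = 1/7, and the value is (-2)·(1/7) − 4 = -30/7.
For the receiver: with q = P(Forehand), equating Body's and T's payoffs gives −6q = q − 5 ⇒ q = 5/7.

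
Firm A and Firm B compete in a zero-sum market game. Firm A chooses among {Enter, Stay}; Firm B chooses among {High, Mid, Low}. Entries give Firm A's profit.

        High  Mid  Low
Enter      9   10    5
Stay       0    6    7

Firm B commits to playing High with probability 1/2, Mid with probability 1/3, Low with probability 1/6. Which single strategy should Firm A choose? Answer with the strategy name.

Enter

Expected payoff of Enter: (1/2)·9 + (1/3)·10 + (1/6)·5 = 26/3.
Expected payoff of Stay: (1/2)·0 + (1/3)·6 + (1/6)·7 = 19/6.
The largest is 26/3, so Firm A's best response is Enter.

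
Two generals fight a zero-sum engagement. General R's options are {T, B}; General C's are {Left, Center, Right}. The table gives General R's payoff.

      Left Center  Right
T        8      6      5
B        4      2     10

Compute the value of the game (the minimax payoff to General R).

50/9

Row minima: T → 5, B → 2; maximin = 5.
Column maxima: Left → 8, Center → 6, Right → 10; minimax = 6.
5 ≠ 6, so there is no saddle point; optimal play is mixed.
Left is strictly dominated by Center (it gives General R strictly more in every row), so General C never plays it.
On the remaining 2×2 (T, B vs Center, Right):
Let General R play T with probability p. Expected payoff against Center: 6p + 2(1−p) = 4p + 2; against Right: 5p + 10(1−p) = −5p + 10.
Setting these equal: 4p + 2 = −5p + 10 ⇒ 9p = 8 ⇒ p = 8/9, and the value is (4)·(8/9) + 2 = 50/9.
For General C: with q = P(Center), equating T's and B's payoffs gives q + 5 = −8q + 10 ⇒ q = 5/9.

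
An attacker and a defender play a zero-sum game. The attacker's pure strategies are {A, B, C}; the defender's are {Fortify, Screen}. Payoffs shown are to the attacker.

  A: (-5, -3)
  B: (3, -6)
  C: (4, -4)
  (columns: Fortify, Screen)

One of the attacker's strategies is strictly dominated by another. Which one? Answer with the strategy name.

C gives a strictly higher payoff than B against every column: 4 > 3, -4 > -6.
So B is strictly dominated and the attacker never plays it.

B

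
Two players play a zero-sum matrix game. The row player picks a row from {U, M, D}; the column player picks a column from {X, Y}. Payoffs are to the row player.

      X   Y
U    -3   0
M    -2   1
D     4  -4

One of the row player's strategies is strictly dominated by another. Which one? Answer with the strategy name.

M gives a strictly higher payoff than U against every column: -2 > -3, 1 > 0.
So U is strictly dominated and the row player never plays it.

U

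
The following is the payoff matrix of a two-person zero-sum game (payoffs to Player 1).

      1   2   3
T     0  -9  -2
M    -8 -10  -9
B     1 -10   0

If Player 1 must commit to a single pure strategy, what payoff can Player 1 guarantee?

Row minima: T → -9, M → -10, B → -10.
The best of these is -9.

-9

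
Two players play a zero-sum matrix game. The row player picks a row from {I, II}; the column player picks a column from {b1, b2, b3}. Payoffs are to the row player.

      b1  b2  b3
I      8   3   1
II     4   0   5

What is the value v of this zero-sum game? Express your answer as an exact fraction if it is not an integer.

Row minima: I → 1, II → 0; maximin = 1.
Column maxima: b1 → 8, b2 → 3, b3 → 5; minimax = 3.
1 ≠ 3, so there is no saddle point; optimal play is mixed.
b1 is strictly dominated by b2 (it gives the row player strictly more in every row), so the column player never plays it.
On the remaining 2×2 (I, II vs b2, b3):
Let the row player play I with probability p. Expected payoff against b2: 3p + 0(1−p) = 3p; against b3: 1p + 5(1−p) = −4p + 5.
Setting these equal: 3p = −4p + 5 ⇒ 7p = 5 ⇒ p = 5/7, and the value is (3)·(5/7) = 15/7.
For the column player: with q = P(b2), equating I's and II's payoffs gives 2q + 1 = −5q + 5 ⇒ q = 4/7.

15/7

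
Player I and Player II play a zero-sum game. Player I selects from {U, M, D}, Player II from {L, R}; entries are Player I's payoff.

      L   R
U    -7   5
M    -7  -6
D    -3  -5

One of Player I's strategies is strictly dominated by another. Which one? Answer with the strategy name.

M

D gives a strictly higher payoff than M against every column: -3 > -7, -5 > -6.
So M is strictly dominated and Player I never plays it.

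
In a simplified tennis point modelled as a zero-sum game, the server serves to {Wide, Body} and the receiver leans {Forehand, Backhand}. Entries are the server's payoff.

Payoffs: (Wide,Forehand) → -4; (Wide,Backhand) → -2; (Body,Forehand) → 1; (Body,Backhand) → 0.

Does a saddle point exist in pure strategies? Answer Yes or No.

Yes

Row minima: Wide → -4, Body → 0; maximin = 0.
Column maxima: Forehand → 1, Backhand → 0; minimax = 0.
maximin = minimax = 0, so a saddle point exists.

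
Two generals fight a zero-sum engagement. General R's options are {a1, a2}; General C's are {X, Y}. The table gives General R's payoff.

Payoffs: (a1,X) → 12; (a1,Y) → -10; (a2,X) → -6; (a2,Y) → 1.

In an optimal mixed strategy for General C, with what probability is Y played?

Row minima: a1 → -10, a2 → -6; maximin = -6.
Column maxima: X → 12, Y → 1; minimax = 1.
-6 ≠ 1, so there is no saddle point; optimal play is mixed.
Let General R play a1 with probability p. Expected payoff against X: 12p + (-6)(1−p) = 18p − 6; against Y: (-10)p + 1(1−p) = −11p + 1.
Setting these equal: 18p − 6 = −11p + 1 ⇒ 29p = 7 ⇒ p = 7/29, and the value is (18)·(7/29) − 6 = -48/29.
For General C: with q = P(X), equating a1's and a2's payoffs gives 22q − 10 = −7q + 1 ⇒ q = 11/29.

18/29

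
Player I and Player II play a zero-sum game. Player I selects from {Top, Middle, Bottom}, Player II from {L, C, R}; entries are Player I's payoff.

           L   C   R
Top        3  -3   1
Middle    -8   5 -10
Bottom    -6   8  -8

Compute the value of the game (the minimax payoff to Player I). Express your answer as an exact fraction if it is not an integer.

Row minima: Top → -3, Middle → -10, Bottom → -8; maximin = -3.
Column maxima: L → 3, C → 8, R → 1; minimax = 1.
-3 ≠ 1, so there is no saddle point; optimal play is mixed.
Middle is strictly dominated by Bottom, so Player I never plays it.
L is strictly dominated by R (it gives Player I strictly more in every row), so Player II never plays it.
On the remaining 2×2 (Top, Bottom vs C, R):
Let Player I play Top with probability p. Expected payoff against C: (-3)p + 8(1−p) = −11p + 8; against R: 1p + (-8)(1−p) = 9p − 8.
Setting these equal: −11p + 8 = 9p − 8 ⇒ −20p = -16 ⇒ p = 4/5, and the value is (-11)·(4/5) + 8 = -4/5.
For Player II: with q = P(C), equating Top's and Bottom's payoffs gives −4q + 1 = 16q − 8 ⇒ q = 9/20.

-4/5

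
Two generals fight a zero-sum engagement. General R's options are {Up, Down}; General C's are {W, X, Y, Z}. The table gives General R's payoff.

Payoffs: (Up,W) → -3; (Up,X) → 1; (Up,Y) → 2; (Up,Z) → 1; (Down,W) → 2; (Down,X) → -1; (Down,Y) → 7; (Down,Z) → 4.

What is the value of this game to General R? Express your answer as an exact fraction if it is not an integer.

-1/7

Row minima: Up → -3, Down → -1; maximin = -1.
Column maxima: W → 2, X → 1, Y → 7, Z → 4; minimax = 1.
-1 ≠ 1, so there is no saddle point; optimal play is mixed.
Y is strictly dominated by W (it gives General R strictly more in every row), so General C never plays it.
Z is strictly dominated by W (it gives General R strictly more in every row), so General C never plays it.
On the remaining 2×2 (Up, Down vs W, X):
Let General R play Up with probability p. Expected payoff against W: (-3)p + 2(1−p) = −5p + 2; against X: 1p + (-1)(1−p) = 2p − 1.
Setting these equal: −5p + 2 = 2p − 1 ⇒ −7p = -3 ⇒ p = 3/7, and the value is (-5)·(3/7) + 2 = -1/7.
For General C: with q = P(W), equating Up's and Down's payoffs gives −4q + 1 = 3q − 1 ⇒ q = 2/7.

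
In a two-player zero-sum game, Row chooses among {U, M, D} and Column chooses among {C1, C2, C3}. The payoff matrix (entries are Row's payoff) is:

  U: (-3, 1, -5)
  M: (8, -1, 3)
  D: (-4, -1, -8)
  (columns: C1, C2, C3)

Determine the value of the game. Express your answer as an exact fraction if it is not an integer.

Row minima: U → -5, M → -1, D → -8; maximin = -1.
Column maxima: C1 → 8, C2 → 1, C3 → 3; minimax = 1.
-1 ≠ 1, so there is no saddle point; optimal play is mixed.
D is strictly dominated by U, so Row never plays it.
C1 is strictly dominated by C3 (it gives Row strictly more in every row), so Column never plays it.
On the remaining 2×2 (U, M vs C2, C3):
Let Row play U with probability p. Expected payoff against C2: 1p + (-1)(1−p) = 2p − 1; against C3: (-5)p + 3(1−p) = −8p + 3.
Setting these equal: 2p − 1 = −8p + 3 ⇒ 10p = 4 ⇒ p = 2/5, and the value is (2)·(2/5) − 1 = -1/5.
For Column: with q = P(C2), equating U's and M's payoffs gives 6q − 5 = −4q + 3 ⇒ q = 4/5.

-1/5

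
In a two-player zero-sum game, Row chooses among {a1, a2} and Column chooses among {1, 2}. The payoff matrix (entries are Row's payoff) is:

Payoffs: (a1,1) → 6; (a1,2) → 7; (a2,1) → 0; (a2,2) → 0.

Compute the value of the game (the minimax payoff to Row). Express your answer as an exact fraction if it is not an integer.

6

Row minima: a1 → 6, a2 → 0; maximin = 6.
Column maxima: 1 → 6, 2 → 7; minimax = 6.
Since maximin = minimax = 6, there is a saddle point and the value is 6.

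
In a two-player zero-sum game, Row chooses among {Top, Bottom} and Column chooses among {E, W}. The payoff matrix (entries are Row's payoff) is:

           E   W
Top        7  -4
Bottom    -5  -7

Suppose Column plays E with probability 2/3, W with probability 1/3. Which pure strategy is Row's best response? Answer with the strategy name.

Expected payoff of Top: (2/3)·7 + (1/3)·(-4) = 10/3.
Expected payoff of Bottom: (2/3)·(-5) + (1/3)·(-7) = -17/3.
The largest is 10/3, so Row's best response is Top.

Top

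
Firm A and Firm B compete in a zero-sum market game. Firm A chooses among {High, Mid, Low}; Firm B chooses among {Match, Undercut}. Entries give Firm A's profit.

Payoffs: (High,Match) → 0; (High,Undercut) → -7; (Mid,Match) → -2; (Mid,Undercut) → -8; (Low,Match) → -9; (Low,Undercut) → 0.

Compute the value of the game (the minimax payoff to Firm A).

Row minima: High → -7, Mid → -8, Low → -9; maximin = -7.
Column maxima: Match → 0, Undercut → 0; minimax = 0.
-7 ≠ 0, so there is no saddle point; optimal play is mixed.
Mid is strictly dominated by High, so Firm A never plays it.
On the remaining 2×2 (High, Low vs Match, Undercut):
Let Firm A play High with probability p. Expected payoff against Match: 0p + (-9)(1−p) = 9p − 9; against Undercut: (-7)p + 0(1−p) = −7p.
Setting these equal: 9p − 9 = −7p ⇒ 16p = 9 ⇒ p = 9/16, and the value is (9)·(9/16) − 9 = -63/16.
For Firm B: with q = P(Match), equating High's and Low's payoffs gives 7q − 7 = −9q ⇒ q = 7/16.

-63/16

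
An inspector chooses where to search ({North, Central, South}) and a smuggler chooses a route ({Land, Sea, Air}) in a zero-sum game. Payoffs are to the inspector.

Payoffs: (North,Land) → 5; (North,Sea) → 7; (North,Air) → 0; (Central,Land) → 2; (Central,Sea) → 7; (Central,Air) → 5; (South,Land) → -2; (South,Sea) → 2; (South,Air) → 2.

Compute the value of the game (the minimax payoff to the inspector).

Row minima: North → 0, Central → 2, South → -2; maximin = 2.
Column maxima: Land → 5, Sea → 7, Air → 5; minimax = 5.
2 ≠ 5, so there is no saddle point; optimal play is mixed.
South is strictly dominated by Central, so the inspector never plays it.
Sea is strictly dominated by Land (it gives the inspector strictly more in every row), so the smuggler never plays it.
On the remaining 2×2 (North, Central vs Land, Air):
Let the inspector play North with probability p. Expected payoff against Land: 5p + 2(1−p) = 3p + 2; against Air: 0p + 5(1−p) = −5p + 5.
Setting these equal: 3p + 2 = −5p + 5 ⇒ 8p = 3 ⇒ p = 3/8, and the value is (3)·(3/8) + 2 = 25/8.
For the smuggler: with q = P(Land), equating North's and Central's payoffs gives 5q = −3q + 5 ⇒ q = 5/8.

25/8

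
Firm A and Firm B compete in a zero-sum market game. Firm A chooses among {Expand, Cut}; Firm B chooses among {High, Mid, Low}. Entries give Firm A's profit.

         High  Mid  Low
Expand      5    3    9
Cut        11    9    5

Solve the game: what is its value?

33/5

Row minima: Expand → 3, Cut → 5; maximin = 5.
Column maxima: High → 11, Mid → 9, Low → 9; minimax = 9.
5 ≠ 9, so there is no saddle point; optimal play is mixed.
High is strictly dominated by Mid (it gives Firm A strictly more in every row), so Firm B never plays it.
On the remaining 2×2 (Expand, Cut vs Mid, Low):
Let Firm A play Expand with probability p. Expected payoff against Mid: 3p + 9(1−p) = −6p + 9; against Low: 9p + 5(1−p) = 4p + 5.
Setting these equal: −6p + 9 = 4p + 5 ⇒ −10p = -4 ⇒ p = 2/5, and the value is (-6)·(2/5) + 9 = 33/5.
For Firm B: with q = P(Mid), equating Expand's and Cut's payoffs gives −6q + 9 = 4q + 5 ⇒ q = 2/5.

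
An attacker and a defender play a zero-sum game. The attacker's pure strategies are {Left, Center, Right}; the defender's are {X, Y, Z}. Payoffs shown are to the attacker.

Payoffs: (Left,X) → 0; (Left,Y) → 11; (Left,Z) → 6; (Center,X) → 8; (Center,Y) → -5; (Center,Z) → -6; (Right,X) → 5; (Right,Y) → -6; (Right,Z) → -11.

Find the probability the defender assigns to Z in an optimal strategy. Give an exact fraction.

Row minima: Left → 0, Center → -6, Right → -11; maximin = 0.
Column maxima: X → 8, Y → 11, Z → 6; minimax = 6.
0 ≠ 6, so there is no saddle point; optimal play is mixed.
Right is strictly dominated by Center, so the attacker never plays it.
Y is strictly dominated by Z (it gives the attacker strictly more in every row), so the defender never plays it.
On the remaining 2×2 (Left, Center vs X, Z):
Let the attacker play Left with probability p. Expected payoff against X: 0p + 8(1−p) = −8p + 8; against Z: 6p + (-6)(1−p) = 12p − 6.
Setting these equal: −8p + 8 = 12p − 6 ⇒ −20p = -14 ⇒ p = 7/10, and the value is (-8)·(7/10) + 8 = 12/5.
For the defender: with q = P(X), equating Left's and Center's payoffs gives −6q + 6 = 14q − 6 ⇒ q = 3/5.

2/5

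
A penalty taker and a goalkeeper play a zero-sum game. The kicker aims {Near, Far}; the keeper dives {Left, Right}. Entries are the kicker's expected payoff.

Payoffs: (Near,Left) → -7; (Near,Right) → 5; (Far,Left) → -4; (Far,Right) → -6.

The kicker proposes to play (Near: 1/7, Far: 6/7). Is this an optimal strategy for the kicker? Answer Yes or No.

Against Left this mix gives (1/7)·(-7) + (6/7)·(-4) = -31/7.
Against Right this mix gives (1/7)·5 + (6/7)·(-6) = -31/7.
All of the keeper's active replies (Left, Right) yield -31/7, and no column does worse for the kicker. The mix makes the keeper indifferent and guarantees -31/7, so it is optimal.

Yes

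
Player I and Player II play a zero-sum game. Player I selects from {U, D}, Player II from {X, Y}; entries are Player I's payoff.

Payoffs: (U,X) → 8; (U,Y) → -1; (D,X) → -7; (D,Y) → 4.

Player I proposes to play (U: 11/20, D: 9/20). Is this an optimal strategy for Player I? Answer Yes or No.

Against X this mix gives (11/20)·8 + (9/20)·(-7) = 5/4.
Against Y this mix gives (11/20)·(-1) + (9/20)·4 = 5/4.
All of Player II's active replies (X, Y) yield 5/4, and no column does worse for Player I. The mix makes Player II indifferent and guarantees 5/4, so it is optimal.

Yes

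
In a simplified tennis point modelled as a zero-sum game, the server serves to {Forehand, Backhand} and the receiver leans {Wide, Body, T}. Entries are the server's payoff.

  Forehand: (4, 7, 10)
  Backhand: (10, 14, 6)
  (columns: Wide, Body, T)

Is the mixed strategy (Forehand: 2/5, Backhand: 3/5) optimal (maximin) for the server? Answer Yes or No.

Against Wide this mix gives (2/5)·4 + (3/5)·10 = 38/5.
Against Body this mix gives (2/5)·7 + (3/5)·14 = 56/5.
Against T this mix gives (2/5)·10 + (3/5)·6 = 38/5.
All of the receiver's active replies (Wide, T) yield 38/5, and no column does worse for the server. The mix makes the receiver indifferent and guarantees 38/5, so it is optimal.

Yes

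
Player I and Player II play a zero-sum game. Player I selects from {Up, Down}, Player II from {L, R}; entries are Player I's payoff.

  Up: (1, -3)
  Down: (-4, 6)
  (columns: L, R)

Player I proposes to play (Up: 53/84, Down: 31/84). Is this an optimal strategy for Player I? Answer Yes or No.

No

Against L this mix gives (53/84)·1 + (31/84)·(-4) = -71/84.
Against R this mix gives (53/84)·(-3) + (31/84)·6 = 9/28.
Player II will play L, holding Player I to -71/84. Shifting weight toward the row that does better against L would raise this floor (the equalizing mix achieves -3/7 against both L and R), so the proposed strategy is not optimal.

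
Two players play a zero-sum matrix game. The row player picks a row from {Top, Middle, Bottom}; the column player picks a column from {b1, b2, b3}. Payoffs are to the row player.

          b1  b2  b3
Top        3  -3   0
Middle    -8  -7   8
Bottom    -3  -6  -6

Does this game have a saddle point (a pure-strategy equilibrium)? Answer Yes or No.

Row minima: Top → -3, Middle → -8, Bottom → -6; maximin = -3.
Column maxima: b1 → 3, b2 → -3, b3 → 8; minimax = -3.
maximin = minimax = -3, so a saddle point exists.

Yes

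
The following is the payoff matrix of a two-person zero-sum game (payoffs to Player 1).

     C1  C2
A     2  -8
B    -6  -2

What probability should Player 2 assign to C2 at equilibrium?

Row minima: A → -8, B → -6; maximin = -6.
Column maxima: C1 → 2, C2 → -2; minimax = -2.
-6 ≠ -2, so there is no saddle point; optimal play is mixed.
Let Player 1 play A with probability p. Expected payoff against C1: 2p + (-6)(1−p) = 8p − 6; against C2: (-8)p + (-2)(1−p) = −6p − 2.
Setting these equal: 8p − 6 = −6p − 2 ⇒ 14p = 4 ⇒ p = 2/7, and the value is (8)·(2/7) − 6 = -26/7.
For Player 2: with q = P(C1), equating A's and B's payoffs gives 10q − 8 = −4q − 2 ⇒ q = 3/7.

4/7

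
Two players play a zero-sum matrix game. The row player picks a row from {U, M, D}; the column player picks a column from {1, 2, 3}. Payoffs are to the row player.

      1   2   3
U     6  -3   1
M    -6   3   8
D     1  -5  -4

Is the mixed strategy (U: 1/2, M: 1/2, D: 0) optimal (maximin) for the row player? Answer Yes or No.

Against 1 this mix gives (1/2)·6 + (1/2)·(-6) = 0.
Against 2 this mix gives (1/2)·(-3) + (1/2)·3 = 0.
Against 3 this mix gives (1/2)·1 + (1/2)·8 = 9/2.
All of the column player's active replies (1, 2) yield 0, and no column does worse for the row player. The mix makes the column player indifferent and guarantees 0, so it is optimal.

Yes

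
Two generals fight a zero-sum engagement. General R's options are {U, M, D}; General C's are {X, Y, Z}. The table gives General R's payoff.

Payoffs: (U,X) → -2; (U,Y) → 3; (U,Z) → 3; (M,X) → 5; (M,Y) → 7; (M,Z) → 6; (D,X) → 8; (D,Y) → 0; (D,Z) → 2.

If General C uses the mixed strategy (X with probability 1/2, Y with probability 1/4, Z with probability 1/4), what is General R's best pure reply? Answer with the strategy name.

M

Expected payoff of U: (1/2)·(-2) + (1/4)·3 + (1/4)·3 = 1/2.
Expected payoff of M: (1/2)·5 + (1/4)·7 + (1/4)·6 = 23/4.
Expected payoff of D: (1/2)·8 + (1/4)·0 + (1/4)·2 = 9/2.
The largest is 23/4, so General R's best response is M.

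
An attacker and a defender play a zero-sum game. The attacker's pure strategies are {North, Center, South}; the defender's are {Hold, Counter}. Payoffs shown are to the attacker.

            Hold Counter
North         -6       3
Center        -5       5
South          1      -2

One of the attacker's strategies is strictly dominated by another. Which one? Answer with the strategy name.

North

Center gives a strictly higher payoff than North against every column: -5 > -6, 5 > 3.
So North is strictly dominated and the attacker never plays it.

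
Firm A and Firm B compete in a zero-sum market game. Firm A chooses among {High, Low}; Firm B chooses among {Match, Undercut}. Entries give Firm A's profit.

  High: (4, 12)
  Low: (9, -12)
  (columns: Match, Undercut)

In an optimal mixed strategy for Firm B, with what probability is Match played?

Row minima: High → 4, Low → -12; maximin = 4.
Column maxima: Match → 9, Undercut → 12; minimax = 9.
4 ≠ 9, so there is no saddle point; optimal play is mixed.
Let Firm A play High with probability p. Expected payoff against Match: 4p + 9(1−p) = −5p + 9; against Undercut: 12p + (-12)(1−p) = 24p − 12.
Setting these equal: −5p + 9 = 24p − 12 ⇒ −29p = -21 ⇒ p = 21/29, and the value is (-5)·(21/29) + 9 = 156/29.
For Firm B: with q = P(Match), equating High's and Low's payoffs gives −8q + 12 = 21q − 12 ⇒ q = 24/29.

24/29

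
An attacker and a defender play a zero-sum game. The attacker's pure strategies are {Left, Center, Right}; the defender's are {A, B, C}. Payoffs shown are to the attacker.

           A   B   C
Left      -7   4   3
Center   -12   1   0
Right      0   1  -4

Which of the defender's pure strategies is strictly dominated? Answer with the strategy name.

A holds the attacker's payoff strictly below B in every row: -7 < 4, -12 < 1, 0 < 1.
So B is strictly dominated for the defender.

B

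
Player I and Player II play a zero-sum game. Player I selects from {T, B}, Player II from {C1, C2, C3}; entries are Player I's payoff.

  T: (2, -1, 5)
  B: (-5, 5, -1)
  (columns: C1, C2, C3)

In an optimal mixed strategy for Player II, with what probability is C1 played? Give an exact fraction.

6/13

Row minima: T → -1, B → -5; maximin = -1.
Column maxima: C1 → 2, C2 → 5, C3 → 5; minimax = 2.
-1 ≠ 2, so there is no saddle point; optimal play is mixed.
C3 is strictly dominated by C1 (it gives Player I strictly more in every row), so Player II never plays it.
On the remaining 2×2 (T, B vs C1, C2):
Let Player I play T with probability p. Expected payoff against C1: 2p + (-5)(1−p) = 7p − 5; against C2: (-1)p + 5(1−p) = −6p + 5.
Setting these equal: 7p − 5 = −6p + 5 ⇒ 13p = 10 ⇒ p = 10/13, and the value is (7)·(10/13) − 5 = 5/13.
For Player II: with q = P(C1), equating T's and B's payoffs gives 3q − 1 = −10q + 5 ⇒ q = 6/13.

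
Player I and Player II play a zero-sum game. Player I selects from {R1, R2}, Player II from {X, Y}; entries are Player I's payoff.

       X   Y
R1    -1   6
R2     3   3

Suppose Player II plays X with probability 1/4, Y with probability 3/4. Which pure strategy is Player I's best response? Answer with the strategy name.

Expected payoff of R1: (1/4)·(-1) + (3/4)·6 = 17/4.
Expected payoff of R2: (1/4)·3 + (3/4)·3 = 3.
The largest is 17/4, so Player I's best response is R1.

R1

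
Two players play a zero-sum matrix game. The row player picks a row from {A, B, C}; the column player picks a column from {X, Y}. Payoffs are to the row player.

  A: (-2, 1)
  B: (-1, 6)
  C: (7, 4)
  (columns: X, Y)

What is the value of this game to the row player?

23/5

Row minima: A → -2, B → -1, C → 4; maximin = 4.
Column maxima: X → 7, Y → 6; minimax = 6.
4 ≠ 6, so there is no saddle point; optimal play is mixed.
A is strictly dominated by B, so the row player never plays it.
On the remaining 2×2 (B, C vs X, Y):
Let the row player play B with probability p. Expected payoff against X: (-1)p + 7(1−p) = −8p + 7; against Y: 6p + 4(1−p) = 2p + 4.
Setting these equal: −8p + 7 = 2p + 4 ⇒ −10p = -3 ⇒ p = 3/10, and the value is (-8)·(3/10) + 7 = 23/5.
For the column player: with q = P(X), equating B's and C's payoffs gives −7q + 6 = 3q + 4 ⇒ q = 1/5.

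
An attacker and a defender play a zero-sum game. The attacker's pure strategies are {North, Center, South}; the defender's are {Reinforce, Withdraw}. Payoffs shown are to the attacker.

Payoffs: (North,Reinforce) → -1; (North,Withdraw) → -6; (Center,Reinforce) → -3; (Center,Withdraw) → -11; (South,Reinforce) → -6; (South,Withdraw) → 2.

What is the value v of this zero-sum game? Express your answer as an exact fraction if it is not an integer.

-38/13

Row minima: North → -6, Center → -11, South → -6; maximin = -6.
Column maxima: Reinforce → -1, Withdraw → 2; minimax = -1.
-6 ≠ -1, so there is no saddle point; optimal play is mixed.
Center is strictly dominated by North, so the attacker never plays it.
On the remaining 2×2 (North, South vs Reinforce, Withdraw):
Let the attacker play North with probability p. Expected payoff against Reinforce: (-1)p + (-6)(1−p) = 5p − 6; against Withdraw: (-6)p + 2(1−p) = −8p + 2.
Setting these equal: 5p − 6 = −8p + 2 ⇒ 13p = 8 ⇒ p = 8/13, and the value is (5)·(8/13) − 6 = -38/13.
For the defender: with q = P(Reinforce), equating North's and South's payoffs gives 5q − 6 = −8q + 2 ⇒ q = 8/13.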